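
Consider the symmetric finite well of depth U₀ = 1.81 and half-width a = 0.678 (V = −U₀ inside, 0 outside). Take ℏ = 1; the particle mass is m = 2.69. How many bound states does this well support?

N = 2

The dimensionless depth is z₀ = a√(2mU₀)/ℏ = 0.678 × √(9.738) = 2.116.
A new bound state (alternating even/odd) appears each time z₀ passes a multiple of π/2, so N = ⌊2z₀/π⌋ + 1 = ⌊1.347⌋ + 1 = 2.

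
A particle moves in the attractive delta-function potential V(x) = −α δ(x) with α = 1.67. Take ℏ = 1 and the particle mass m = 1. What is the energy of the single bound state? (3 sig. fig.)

For x ≠ 0 the bound state is ψ ∝ e^{−κ|x|}; integrating the TISE across the delta gives the cusp condition 2κ = 2mα/ℏ², so κ = 1.670.
Then E = −ℏ²κ²/(2m) = −mα²/(2ℏ²) = -1.394.

E = -1.39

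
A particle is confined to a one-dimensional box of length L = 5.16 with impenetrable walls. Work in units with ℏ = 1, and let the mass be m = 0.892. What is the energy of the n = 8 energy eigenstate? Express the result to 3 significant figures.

Requiring ψ(0) = ψ(L) = 0 quantises k = nπ/L, hence E_n = ℏ²k²/2m = n²π²ℏ²/(2mL²).
E_8 = 8² × π² / (2 × 0.892 × 5.16²) = 13.30.

E = 13.3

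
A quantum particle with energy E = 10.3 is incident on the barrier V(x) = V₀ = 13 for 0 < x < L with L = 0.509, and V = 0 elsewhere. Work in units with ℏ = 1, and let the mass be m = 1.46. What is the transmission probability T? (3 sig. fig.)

Since E < V₀ the interior solution is evanescent with decay constant κ = √(2m(V₀ − E))/ℏ = 2.808.
κL = 1.429, sinh(κL) = 1.968.
Matching ψ, ψ′ at both faces gives T = [1 + V₀² sinh²(κL) / (4E(V₀ − E))]⁻¹ = 1/6.884 = 0.145.

T = 0.145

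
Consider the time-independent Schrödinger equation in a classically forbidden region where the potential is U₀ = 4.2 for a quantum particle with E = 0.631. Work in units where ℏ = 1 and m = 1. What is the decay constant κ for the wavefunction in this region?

Since E < U₀ the TISE in this region is ψ'' = κ²ψ with κ = √(2m(U₀ − E))/ℏ.
κ = √(2 × 1 × 3.569) = 2.672.

κ = 2.67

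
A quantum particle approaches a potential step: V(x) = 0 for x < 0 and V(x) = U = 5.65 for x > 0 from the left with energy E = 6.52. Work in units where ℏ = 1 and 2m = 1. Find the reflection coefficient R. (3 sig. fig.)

On each side the TISE gives plane waves with k = √(2m(E − V))/ℏ: k₁ = √(2·½·6.52) = 2.553, k₂ = √(2·½·0.87) = 0.9327.
Continuity of ψ and ψ′ at the step yields the reflection amplitude r = (k₁ − k₂)/(k₁ + k₂) = 0.4649; thus R = |r|² = 0.2161, T = 0.7839.

R = 0.216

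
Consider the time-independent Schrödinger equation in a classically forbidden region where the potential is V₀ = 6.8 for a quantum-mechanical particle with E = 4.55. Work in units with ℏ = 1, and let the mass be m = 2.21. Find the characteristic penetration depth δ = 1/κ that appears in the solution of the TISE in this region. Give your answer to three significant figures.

δ = 0.317

Since E < V₀ the TISE in this region is ψ'' = κ²ψ with κ = √(2m(V₀ − E))/ℏ.
κ = √(2 × 2.21 × 2.25) = 3.154. The penetration depth is δ = 1/κ = 0.317.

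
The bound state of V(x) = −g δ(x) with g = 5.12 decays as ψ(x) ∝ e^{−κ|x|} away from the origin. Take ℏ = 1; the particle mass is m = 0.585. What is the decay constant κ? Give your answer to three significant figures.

κ = 3.00

Integrate −(ℏ²/2m)ψ'' − gδ(x)ψ = Eψ from −ε to +ε: the ψ'' term gives ψ'(0⁺) − ψ'(0⁻) and the δ term gives −(2mg/ℏ²)ψ(0).
With ψ ∝ e^{−κ|x|} this yields −2κ = −2mg/ℏ², so κ = mg/ℏ² = 2.995.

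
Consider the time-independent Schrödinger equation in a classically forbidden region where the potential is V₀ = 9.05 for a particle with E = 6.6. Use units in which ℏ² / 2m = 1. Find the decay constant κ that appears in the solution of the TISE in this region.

κ = 1.57

Since E < V₀ the TISE in this region is ψ'' = κ²ψ with κ = √(2m(V₀ − E))/ℏ.
κ = √(2 × 0.5 × 2.45) = 1.565.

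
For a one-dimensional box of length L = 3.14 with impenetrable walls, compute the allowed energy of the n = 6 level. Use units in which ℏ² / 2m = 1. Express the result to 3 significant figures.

The infinite-well eigenfunctions ψ_n = √(2/L) sin(nπx/L) vanish at both walls, giving E_n = n²π²ℏ²/(2mL²).
E_6 = 6² × π² / (2 × 0.5 × 3.14²) = 36.04.

E = 36.0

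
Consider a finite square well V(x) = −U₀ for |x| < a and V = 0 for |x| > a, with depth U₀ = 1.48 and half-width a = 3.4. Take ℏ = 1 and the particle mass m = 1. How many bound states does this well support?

The dimensionless depth is z₀ = a√(2mU₀)/ℏ = 3.4 × √(2.960) = 5.850.
A new bound state (alternating even/odd) appears each time z₀ passes a multiple of π/2, so N = ⌊2z₀/π⌋ + 1 = ⌊3.724⌋ + 1 = 4.

N = 4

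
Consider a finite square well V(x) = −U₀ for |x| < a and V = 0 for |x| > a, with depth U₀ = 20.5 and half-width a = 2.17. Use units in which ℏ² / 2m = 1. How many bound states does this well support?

The dimensionless depth is z₀ = a√(2mU₀)/ℏ = 2.17 × √(20.50) = 9.825.
The even/odd transcendental equations gain one root per π/2 in z₀, giving N = 1 + ⌊2z₀/π⌋ = 1 + ⌊6.255⌋ = 7.

N = 7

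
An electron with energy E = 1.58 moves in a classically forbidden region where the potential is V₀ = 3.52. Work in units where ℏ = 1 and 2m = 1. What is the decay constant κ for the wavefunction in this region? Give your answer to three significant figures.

κ = 1.39

Since E < V₀ the TISE in this region is ψ'' = κ²ψ with κ = √(2m(V₀ − E))/ℏ.
κ = √(2 × 0.5 × 1.94) = 1.393.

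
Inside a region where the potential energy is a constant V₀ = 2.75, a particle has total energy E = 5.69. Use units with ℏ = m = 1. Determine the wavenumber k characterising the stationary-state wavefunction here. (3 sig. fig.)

k = 2.42

With E > V₀ the solution is oscillatory, ψ ∝ e^{±ikx} with k = √(2m(E − V₀))/ℏ.
k = √(2 × 1 × 2.94) = 2.425.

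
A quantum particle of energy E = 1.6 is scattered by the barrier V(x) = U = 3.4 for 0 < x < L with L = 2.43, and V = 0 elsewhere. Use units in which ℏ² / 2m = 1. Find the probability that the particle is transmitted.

E < U: inside the barrier ψ ∝ e^{±κx} with κ = √(2m(U − E))/ℏ = 1.342.
κL = 3.260, sinh(κL) = 13.01.
Matching ψ, ψ′ at both faces gives T = [1 + U² sinh²(κL) / (4E(U − E))]⁻¹ = 1/170.8 = 0.00585.

T = 0.00585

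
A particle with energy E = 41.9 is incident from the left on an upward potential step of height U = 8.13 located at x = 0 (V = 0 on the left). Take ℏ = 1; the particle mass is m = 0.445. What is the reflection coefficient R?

R = 0.00290

On each side the TISE gives plane waves with k = √(2m(E − V))/ℏ: k₁ = √(2·0.445·41.9) = 6.107, k₂ = √(2·0.445·33.77) = 5.482.
Matching ψ and ψ′ at x = 0 gives r = (k₁ − k₂)/(k₁ + k₂), so R = r² = 0.002903 and T = 1 − R = 0.9971.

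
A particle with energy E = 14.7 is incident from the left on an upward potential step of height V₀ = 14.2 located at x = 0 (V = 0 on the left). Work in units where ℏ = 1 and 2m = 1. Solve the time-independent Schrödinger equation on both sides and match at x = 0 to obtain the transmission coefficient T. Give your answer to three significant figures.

T = 0.526

The wavenumbers are k₁ = √(2mE)/ℏ = 3.834 on the left and k₂ = √(2m(E − V₀))/ℏ = 0.7071 on the right.
Continuity of ψ and ψ′ at the step yields the reflection amplitude r = (k₁ − k₂)/(k₁ + k₂) = 0.6886; thus R = |r|² = 0.4741, T = 0.5259.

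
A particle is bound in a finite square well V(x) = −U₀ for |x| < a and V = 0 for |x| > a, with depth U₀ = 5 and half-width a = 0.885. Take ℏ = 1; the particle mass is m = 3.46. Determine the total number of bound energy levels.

The dimensionless depth is z₀ = a√(2mU₀)/ℏ = 0.885 × √(34.60) = 5.206.
The even/odd transcendental equations gain one root per π/2 in z₀, giving N = 1 + ⌊2z₀/π⌋ = 1 + ⌊3.314⌋ = 4.

N = 4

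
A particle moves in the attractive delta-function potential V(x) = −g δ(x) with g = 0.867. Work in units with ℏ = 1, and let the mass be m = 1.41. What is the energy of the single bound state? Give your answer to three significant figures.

For x ≠ 0 the bound state is ψ ∝ e^{−κ|x|}; integrating the TISE across the delta gives the cusp condition 2κ = 2mg/ℏ², so κ = 1.222.
Then E = −ℏ²κ²/(2m) = −mg²/(2ℏ²) = -0.5299.

E = -0.530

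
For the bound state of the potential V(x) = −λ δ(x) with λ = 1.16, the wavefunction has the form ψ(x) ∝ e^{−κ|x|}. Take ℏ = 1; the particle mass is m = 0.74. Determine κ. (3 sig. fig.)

κ = 0.858

Integrate −(ℏ²/2m)ψ'' − λδ(x)ψ = Eψ from −ε to +ε: the ψ'' term gives ψ'(0⁺) − ψ'(0⁻) and the δ term gives −(2mλ/ℏ²)ψ(0).
With ψ ∝ e^{−κ|x|} this yields −2κ = −2mλ/ℏ², so κ = mλ/ℏ² = 0.8584.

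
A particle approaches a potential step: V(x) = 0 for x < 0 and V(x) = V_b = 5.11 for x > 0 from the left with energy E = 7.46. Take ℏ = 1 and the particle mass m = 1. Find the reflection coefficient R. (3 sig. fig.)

The wavenumbers are k₁ = √(2mE)/ℏ = 3.863 on the left and k₂ = √(2m(E − V_b))/ℏ = 2.168 on the right.
Matching ψ and ψ′ at x = 0 gives r = (k₁ − k₂)/(k₁ + k₂), so R = r² = 0.07897 and T = 1 − R = 0.9210.

R = 0.0790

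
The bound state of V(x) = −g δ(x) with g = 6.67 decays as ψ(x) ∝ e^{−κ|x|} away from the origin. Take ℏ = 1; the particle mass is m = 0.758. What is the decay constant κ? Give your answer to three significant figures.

κ = 5.06

Integrate −(ℏ²/2m)ψ'' − gδ(x)ψ = Eψ from −ε to +ε: the ψ'' term gives ψ'(0⁺) − ψ'(0⁻) and the δ term gives −(2mg/ℏ²)ψ(0).
With ψ ∝ e^{−κ|x|} this yields −2κ = −2mg/ℏ², so κ = mg/ℏ² = 5.056.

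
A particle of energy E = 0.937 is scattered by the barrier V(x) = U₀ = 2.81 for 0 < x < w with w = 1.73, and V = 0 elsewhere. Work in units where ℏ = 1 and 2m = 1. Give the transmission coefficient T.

T = 0.0308

E < U₀: inside the barrier ψ ∝ e^{±κx} with κ = √(2m(U₀ − E))/ℏ = 1.369.
κw = 2.368, sinh(κw) = 5.289.
The exact tunnelling result is T⁻¹ = 1 + U₀² sinh²(κw) / [4E(U₀ − E)] = 32.47, so T = 0.0308.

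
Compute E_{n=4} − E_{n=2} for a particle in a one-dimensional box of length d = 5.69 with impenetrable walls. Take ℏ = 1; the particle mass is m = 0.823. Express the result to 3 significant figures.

E_n = n²π²ℏ²/(2md²), so ΔE = (4² − 2²) π²ℏ²/(2md²).
ΔE = 12 × π² / (2 × 0.823 × 5.69²) = 2.222.

ΔE = 2.22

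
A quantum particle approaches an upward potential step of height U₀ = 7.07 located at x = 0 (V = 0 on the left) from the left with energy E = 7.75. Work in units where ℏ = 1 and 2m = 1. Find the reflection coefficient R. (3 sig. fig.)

The wavenumbers are k₁ = √(2mE)/ℏ = 2.784 on the left and k₂ = √(2m(E − U₀))/ℏ = 0.8246 on the right.
Matching ψ and ψ′ at x = 0 gives r = (k₁ − k₂)/(k₁ + k₂), so R = r² = 0.2948 and T = 1 − R = 0.7052.

R = 0.295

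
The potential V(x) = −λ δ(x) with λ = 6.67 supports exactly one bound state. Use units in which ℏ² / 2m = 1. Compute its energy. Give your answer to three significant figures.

The bound state is ψ(x) = √κ e^{−κ|x|}. The derivative jump ψ'(0⁺) − ψ'(0⁻) = −(2mλ/ℏ²)ψ(0) fixes κ = mλ/ℏ² = 3.335.
Then E = −ℏ²κ²/(2m) = −mλ²/(2ℏ²) = -11.12.

E = -11.1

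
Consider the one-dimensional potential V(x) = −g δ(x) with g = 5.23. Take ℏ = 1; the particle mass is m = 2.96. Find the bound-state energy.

The bound state is ψ(x) = √κ e^{−κ|x|}. The derivative jump ψ'(0⁺) − ψ'(0⁻) = −(2mg/ℏ²)ψ(0) fixes κ = mg/ℏ² = 15.48.
Then E = −ℏ²κ²/(2m) = −mg²/(2ℏ²) = -40.48.

E = -40.5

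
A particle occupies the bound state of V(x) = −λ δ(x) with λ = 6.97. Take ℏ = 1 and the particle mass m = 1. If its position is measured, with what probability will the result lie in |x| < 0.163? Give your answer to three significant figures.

P = 0.897

The normalised bound state is ψ = √κ e^{−κ|x|} with κ = mλ/ℏ² = 6.970.
P(|x| < d) = ∫_{−d}^{d} κ e^{−2κ|x|} dx = 1 − e^{−2κd} = 1 − e^{−2.272} = 0.8969.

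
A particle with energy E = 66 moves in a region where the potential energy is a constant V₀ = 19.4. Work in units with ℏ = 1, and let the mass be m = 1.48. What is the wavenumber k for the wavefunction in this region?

With E > V₀ the solution is oscillatory, ψ ∝ e^{±ikx} with k = √(2m(E − V₀))/ℏ.
k = √(2 × 1.48 × 46.6) = 11.74.

k = 11.7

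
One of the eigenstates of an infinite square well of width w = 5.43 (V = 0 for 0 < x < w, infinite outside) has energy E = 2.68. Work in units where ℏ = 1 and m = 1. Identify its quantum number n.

For an infinite well E_n = n²π²ℏ²/(2mw²), so n = (w/πℏ)√(2mE).
n = (5.43/π) × √(2 × 1 × 2.68) = 4.002 → n = 4.

n = 4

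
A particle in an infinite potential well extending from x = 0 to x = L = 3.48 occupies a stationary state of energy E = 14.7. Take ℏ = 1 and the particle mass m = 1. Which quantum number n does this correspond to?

For an infinite well E_n = n²π²ℏ²/(2mL²), so n = (L/πℏ)√(2mE).
n = (3.48/π) × √(2 × 1 × 14.7) = 6.006 → n = 6.

n = 6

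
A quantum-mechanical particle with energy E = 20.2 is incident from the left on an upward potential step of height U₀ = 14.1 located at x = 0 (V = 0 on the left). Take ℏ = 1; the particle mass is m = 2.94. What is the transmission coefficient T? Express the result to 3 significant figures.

T = 0.915

On each side the TISE gives plane waves with k = √(2m(E − V))/ℏ: k₁ = √(2·2.94·20.2) = 10.90, k₂ = √(2·2.94·6.1) = 5.989.
Continuity of ψ and ψ′ at the step yields the reflection amplitude r = (k₁ − k₂)/(k₁ + k₂) = 0.2907; thus R = |r|² = 0.08452, T = 0.9155.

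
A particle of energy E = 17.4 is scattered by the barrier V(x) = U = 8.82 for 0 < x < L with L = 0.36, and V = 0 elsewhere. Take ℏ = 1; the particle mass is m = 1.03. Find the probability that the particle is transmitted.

Above the barrier the interior wavenumber is k₂ = √(2m(E − U))/ℏ = 4.204, giving phase k₂L = 1.513.
T = [1 + U² sin²(k₂L) / (4E(E − U))]⁻¹ = 1/1.130 = 0.885.

T = 0.885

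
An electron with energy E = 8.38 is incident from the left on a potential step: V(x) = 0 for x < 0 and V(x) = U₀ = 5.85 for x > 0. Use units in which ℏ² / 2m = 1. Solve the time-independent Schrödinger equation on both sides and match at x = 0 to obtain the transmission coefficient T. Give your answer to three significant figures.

T = 0.915

The wavenumbers are k₁ = √(2mE)/ℏ = 2.895 on the left and k₂ = √(2m(E − U₀))/ℏ = 1.591 on the right.
Matching ψ and ψ′ at x = 0 gives r = (k₁ − k₂)/(k₁ + k₂), so R = r² = 0.08455 and T = 1 − R = 0.9155.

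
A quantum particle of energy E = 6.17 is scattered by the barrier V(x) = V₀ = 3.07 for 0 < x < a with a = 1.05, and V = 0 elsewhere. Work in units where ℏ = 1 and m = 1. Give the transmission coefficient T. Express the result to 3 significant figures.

Above the barrier the interior wavenumber is k₂ = √(2m(E − V₀))/ℏ = 2.490, giving phase k₂a = 2.614.
Matching at both interfaces gives T⁻¹ = 1 + V₀² sin²(k₂a) / [4E(E − V₀)] = 1.031, hence T = 0.970.

T = 0.970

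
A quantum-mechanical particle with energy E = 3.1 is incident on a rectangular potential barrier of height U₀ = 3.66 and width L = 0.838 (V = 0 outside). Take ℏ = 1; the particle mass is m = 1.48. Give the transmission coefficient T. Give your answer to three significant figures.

Since E < U₀ the interior solution is evanescent with decay constant κ = √(2m(U₀ − E))/ℏ = 1.287.
κL = 1.079, sinh(κL) = 1.301.
Matching ψ, ψ′ at both faces gives T = [1 + U₀² sinh²(κL) / (4E(U₀ − E))]⁻¹ = 1/4.264 = 0.235.

T = 0.235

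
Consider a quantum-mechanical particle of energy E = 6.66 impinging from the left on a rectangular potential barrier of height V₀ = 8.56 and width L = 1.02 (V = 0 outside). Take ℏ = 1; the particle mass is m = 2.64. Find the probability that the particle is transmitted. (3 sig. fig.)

E < V₀: inside the barrier ψ ∝ e^{±κx} with κ = √(2m(V₀ − E))/ℏ = 3.167.
κL = 3.231, sinh(κL) = 12.63.
Matching ψ, ψ′ at both faces gives T = [1 + V₀² sinh²(κL) / (4E(V₀ − E))]⁻¹ = 1/231.9 = 0.00431.

T = 0.00431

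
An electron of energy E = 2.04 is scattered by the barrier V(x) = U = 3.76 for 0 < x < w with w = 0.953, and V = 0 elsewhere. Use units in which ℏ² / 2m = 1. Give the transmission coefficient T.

E < U: inside the barrier ψ ∝ e^{±κx} with κ = √(2m(U − E))/ℏ = 1.311.
κw = 1.250, sinh(κw) = 1.602.
Matching ψ, ψ′ at both faces gives T = [1 + U² sinh²(κw) / (4E(U − E))]⁻¹ = 1/3.584 = 0.279.

T = 0.279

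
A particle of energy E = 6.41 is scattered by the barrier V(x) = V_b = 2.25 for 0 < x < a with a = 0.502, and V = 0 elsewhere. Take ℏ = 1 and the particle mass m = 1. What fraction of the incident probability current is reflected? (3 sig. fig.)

E > V_b: inside the barrier k₂ = √(2m(E − V_b))/ℏ = 2.884, k₂a = 1.448.
T = [1 + V_b² sin²(k₂a) / (4E(E − V_b))]⁻¹ = 1/1.047 = 0.955.
R = 1 − T = 0.0447.

R = 0.0447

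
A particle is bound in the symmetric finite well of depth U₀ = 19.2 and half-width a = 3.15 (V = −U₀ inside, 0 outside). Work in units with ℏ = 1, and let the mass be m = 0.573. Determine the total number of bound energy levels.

The dimensionless depth is z₀ = a√(2mU₀)/ℏ = 3.15 × √(22.00) = 14.78.
The even/odd transcendental equations gain one root per π/2 in z₀, giving N = 1 + ⌊2z₀/π⌋ = 1 + ⌊9.407⌋ = 10.

N = 10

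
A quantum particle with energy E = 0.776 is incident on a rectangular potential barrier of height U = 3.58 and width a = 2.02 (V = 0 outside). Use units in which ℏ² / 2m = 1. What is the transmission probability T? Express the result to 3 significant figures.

Since E < U the interior solution is evanescent with decay constant κ = √(2m(U − E))/ℏ = 1.675.
κa = 3.383, sinh(κa) = 14.71.
Matching ψ, ψ′ at both faces gives T = [1 + U² sinh²(κa) / (4E(U − E))]⁻¹ = 1/319.4 = 0.00313.

T = 0.00313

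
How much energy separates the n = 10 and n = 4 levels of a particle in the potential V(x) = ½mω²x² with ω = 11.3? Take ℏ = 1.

E_n = ℏω(n + ½), so ΔE = (10 − 4) ℏω = 6 × 11.3 = 67.80.

ΔE = 67.8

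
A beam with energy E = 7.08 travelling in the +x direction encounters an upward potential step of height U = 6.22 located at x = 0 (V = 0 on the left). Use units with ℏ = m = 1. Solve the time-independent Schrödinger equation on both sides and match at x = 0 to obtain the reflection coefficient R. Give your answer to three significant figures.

R = 0.233

The wavenumbers are k₁ = √(2mE)/ℏ = 3.763 on the left and k₂ = √(2m(E − U))/ℏ = 1.311 on the right.
Matching ψ and ψ′ at x = 0 gives r = (k₁ − k₂)/(k₁ + k₂), so R = r² = 0.2334 and T = 1 − R = 0.7666.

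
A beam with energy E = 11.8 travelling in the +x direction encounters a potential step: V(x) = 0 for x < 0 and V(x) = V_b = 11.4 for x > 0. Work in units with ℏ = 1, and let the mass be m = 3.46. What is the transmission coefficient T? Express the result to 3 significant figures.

The wavenumbers are k₁ = √(2mE)/ℏ = 9.036 on the left and k₂ = √(2m(E − V_b))/ℏ = 1.664 on the right.
Continuity of ψ and ψ′ at the step yields the reflection amplitude r = (k₁ − k₂)/(k₁ + k₂) = 0.6890; thus R = |r|² = 0.4748, T = 0.5252.

T = 0.525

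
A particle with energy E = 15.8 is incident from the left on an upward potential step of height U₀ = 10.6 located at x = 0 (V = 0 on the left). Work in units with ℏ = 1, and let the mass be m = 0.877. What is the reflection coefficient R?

On each side the TISE gives plane waves with k = √(2m(E − V))/ℏ: k₁ = √(2·0.877·15.8) = 5.264, k₂ = √(2·0.877·5.2) = 3.020.
Continuity of ψ and ψ′ at the step yields the reflection amplitude r = (k₁ − k₂)/(k₁ + k₂) = 0.2709; thus R = |r|² = 0.07339, T = 0.9266.

R = 0.0734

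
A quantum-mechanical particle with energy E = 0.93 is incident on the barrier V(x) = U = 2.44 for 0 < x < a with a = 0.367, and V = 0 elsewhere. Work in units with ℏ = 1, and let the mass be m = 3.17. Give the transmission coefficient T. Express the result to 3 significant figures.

E < U: inside the barrier ψ ∝ e^{±κx} with κ = √(2m(U − E))/ℏ = 3.094.
κa = 1.136, sinh(κa) = 1.396.
The exact tunnelling result is T⁻¹ = 1 + U² sinh²(κa) / [4E(U − E)] = 3.065, so T = 0.326.

T = 0.326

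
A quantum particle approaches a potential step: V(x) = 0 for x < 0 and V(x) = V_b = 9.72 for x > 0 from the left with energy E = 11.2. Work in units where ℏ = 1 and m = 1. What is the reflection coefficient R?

R = 0.218

The wavenumbers are k₁ = √(2mE)/ℏ = 4.733 on the left and k₂ = √(2m(E − V_b))/ℏ = 1.720 on the right.
Matching ψ and ψ′ at x = 0 gives r = (k₁ − k₂)/(k₁ + k₂), so R = r² = 0.2179 and T = 1 − R = 0.7821.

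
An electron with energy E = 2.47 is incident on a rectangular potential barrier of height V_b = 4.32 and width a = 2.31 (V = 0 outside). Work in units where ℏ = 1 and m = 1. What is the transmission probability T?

Since E < V_b the interior solution is evanescent with decay constant κ = √(2m(V_b − E))/ℏ = 1.924.
κa = 4.443, sinh(κa) = 42.52.
The exact tunnelling result is T⁻¹ = 1 + V_b² sinh²(κa) / [4E(V_b − E)] = 1847, so T = 0.000541.

T = 0.000541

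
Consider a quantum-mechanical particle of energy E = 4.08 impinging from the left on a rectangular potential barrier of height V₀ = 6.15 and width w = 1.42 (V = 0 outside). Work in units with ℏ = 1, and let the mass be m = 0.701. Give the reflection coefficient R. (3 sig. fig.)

R = 0.972

E < V₀: inside the barrier ψ ∝ e^{±κx} with κ = √(2m(V₀ − E))/ℏ = 1.704.
κw = 2.419, sinh(κw) = 5.573.
The exact tunnelling result is T⁻¹ = 1 + V₀² sinh²(κw) / [4E(V₀ − E)] = 35.77, so T = 0.0280.
R = 1 − T = 0.972.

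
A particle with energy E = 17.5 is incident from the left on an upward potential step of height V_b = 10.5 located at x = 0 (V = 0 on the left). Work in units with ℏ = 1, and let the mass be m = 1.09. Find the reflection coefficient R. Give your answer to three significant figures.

R = 0.0507

On each side the TISE gives plane waves with k = √(2m(E − V))/ℏ: k₁ = √(2·1.09·17.5) = 6.177, k₂ = √(2·1.09·7) = 3.906.
Matching ψ and ψ′ at x = 0 gives r = (k₁ − k₂)/(k₁ + k₂), so R = r² = 0.05069 and T = 1 − R = 0.9493.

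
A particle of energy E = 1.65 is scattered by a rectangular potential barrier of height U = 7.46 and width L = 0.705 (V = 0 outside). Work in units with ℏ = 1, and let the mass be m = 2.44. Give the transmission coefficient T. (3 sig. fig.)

T = 0.00151

Since E < U the interior solution is evanescent with decay constant κ = √(2m(U − E))/ℏ = 5.325.
κL = 3.754, sinh(κL) = 21.33.
The exact tunnelling result is T⁻¹ = 1 + U² sinh²(κL) / [4E(U − E)] = 661.5, so T = 0.00151.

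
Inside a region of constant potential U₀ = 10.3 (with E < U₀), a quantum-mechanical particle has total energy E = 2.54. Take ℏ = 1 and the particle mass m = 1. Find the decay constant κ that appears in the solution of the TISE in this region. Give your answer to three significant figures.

Since E < U₀ the TISE in this region is ψ'' = κ²ψ with κ = √(2m(U₀ − E))/ℏ.
κ = √(2 × 1 × 7.76) = 3.940.

κ = 3.94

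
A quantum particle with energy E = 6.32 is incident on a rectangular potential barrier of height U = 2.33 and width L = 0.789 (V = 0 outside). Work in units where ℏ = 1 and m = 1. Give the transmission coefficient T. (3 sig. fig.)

T = 0.967

Above the barrier the interior wavenumber is k₂ = √(2m(E − U))/ℏ = 2.825, giving phase k₂L = 2.229.
T = [1 + U² sin²(k₂L) / (4E(E − U))]⁻¹ = 1/1.034 = 0.967.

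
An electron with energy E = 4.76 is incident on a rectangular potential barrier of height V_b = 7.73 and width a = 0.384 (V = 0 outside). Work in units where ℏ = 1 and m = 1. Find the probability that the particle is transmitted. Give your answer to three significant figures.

E < V_b: inside the barrier ψ ∝ e^{±κx} with κ = √(2m(V_b − E))/ℏ = 2.437.
κa = 0.9359, sinh(κa) = 1.079.
Matching ψ, ψ′ at both faces gives T = [1 + V_b² sinh²(κa) / (4E(V_b − E))]⁻¹ = 1/2.229 = 0.449.

T = 0.449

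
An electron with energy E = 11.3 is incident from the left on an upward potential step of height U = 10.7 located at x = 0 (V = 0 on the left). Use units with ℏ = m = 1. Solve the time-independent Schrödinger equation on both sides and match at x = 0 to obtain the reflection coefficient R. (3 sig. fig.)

On each side the TISE gives plane waves with k = √(2m(E − V))/ℏ: k₁ = √(2·1·11.3) = 4.754, k₂ = √(2·1·0.6) = 1.095.
Continuity of ψ and ψ′ at the step yields the reflection amplitude r = (k₁ − k₂)/(k₁ + k₂) = 0.6254; thus R = |r|² = 0.3912, T = 0.6088.

R = 0.391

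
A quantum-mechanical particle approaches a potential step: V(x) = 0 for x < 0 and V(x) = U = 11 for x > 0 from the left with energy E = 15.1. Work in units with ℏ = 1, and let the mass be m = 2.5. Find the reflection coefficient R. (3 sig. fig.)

R = 0.0991

On each side the TISE gives plane waves with k = √(2m(E − V))/ℏ: k₁ = √(2·2.5·15.1) = 8.689, k₂ = √(2·2.5·4.1) = 4.528.
Matching ψ and ψ′ at x = 0 gives r = (k₁ − k₂)/(k₁ + k₂), so R = r² = 0.09913 and T = 1 − R = 0.9009.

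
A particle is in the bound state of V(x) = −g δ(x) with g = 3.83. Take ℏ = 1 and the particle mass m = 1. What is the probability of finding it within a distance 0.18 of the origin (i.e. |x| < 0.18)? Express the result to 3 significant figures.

The normalised bound state is ψ = √κ e^{−κ|x|} with κ = mg/ℏ² = 3.830.
P(|x| < d) = ∫_{−d}^{d} κ e^{−2κ|x|} dx = 1 − e^{−2κd} = 1 − e^{−1.379} = 0.7481.

P = 0.748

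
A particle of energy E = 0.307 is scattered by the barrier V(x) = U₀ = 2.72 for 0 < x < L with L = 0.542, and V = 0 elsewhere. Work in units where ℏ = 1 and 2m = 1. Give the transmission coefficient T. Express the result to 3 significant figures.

T = 0.310

E < U₀: inside the barrier ψ ∝ e^{±κx} with κ = √(2m(U₀ − E))/ℏ = 1.553.
κL = 0.8419, sinh(κL) = 0.9450.
The exact tunnelling result is T⁻¹ = 1 + U₀² sinh²(κL) / [4E(U₀ − E)] = 3.230, so T = 0.310.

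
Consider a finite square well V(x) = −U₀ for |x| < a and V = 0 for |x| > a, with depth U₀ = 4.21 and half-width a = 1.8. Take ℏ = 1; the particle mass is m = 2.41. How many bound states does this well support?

Define the well-strength parameter z₀ = (a/ℏ)√(2mU₀) = 1.8 × √(2·2.41·4.21) = 8.108.
A new bound state (alternating even/odd) appears each time z₀ passes a multiple of π/2, so N = ⌊2z₀/π⌋ + 1 = ⌊5.162⌋ + 1 = 6.

N = 6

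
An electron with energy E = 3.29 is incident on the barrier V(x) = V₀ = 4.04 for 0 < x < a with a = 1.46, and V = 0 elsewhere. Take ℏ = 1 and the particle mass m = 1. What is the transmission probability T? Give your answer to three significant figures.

T = 0.0668

E < V₀: inside the barrier ψ ∝ e^{±κx} with κ = √(2m(V₀ − E))/ℏ = 1.225.
κa = 1.788, sinh(κa) = 2.905.
Matching ψ, ψ′ at both faces gives T = [1 + V₀² sinh²(κa) / (4E(V₀ − E))]⁻¹ = 1/14.96 = 0.0668.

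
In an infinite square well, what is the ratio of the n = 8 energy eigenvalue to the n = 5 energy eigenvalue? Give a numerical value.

2.56

E_n = n²π²ℏ²/(2mL²) so the ratio is n₂²/n₁² = 64/25 = 2.56.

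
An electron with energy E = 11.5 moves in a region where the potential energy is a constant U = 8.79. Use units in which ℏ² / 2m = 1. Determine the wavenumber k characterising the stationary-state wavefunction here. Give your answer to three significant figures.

k = 1.65

With E > U the solution is oscillatory, ψ ∝ e^{±ikx} with k = √(2m(E − U))/ℏ.
k = √(2 × 0.5 × 2.71) = 1.646.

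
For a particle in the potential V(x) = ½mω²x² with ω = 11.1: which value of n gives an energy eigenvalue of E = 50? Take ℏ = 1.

E_n = ℏω(n + ½) ⇒ n = E/(ℏω) − ½ = 50/11.1 − 0.5 = 4.005 → n = 4.

n = 4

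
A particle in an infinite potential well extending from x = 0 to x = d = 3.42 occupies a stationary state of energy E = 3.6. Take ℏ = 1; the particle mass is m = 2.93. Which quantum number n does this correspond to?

From E_n = n²π²ℏ²/(2md²) invert to n = √(2md²E)/(πℏ).
n = (3.42/π) × √(2 × 2.93 × 3.6) = 5.000 → n = 5.

n = 5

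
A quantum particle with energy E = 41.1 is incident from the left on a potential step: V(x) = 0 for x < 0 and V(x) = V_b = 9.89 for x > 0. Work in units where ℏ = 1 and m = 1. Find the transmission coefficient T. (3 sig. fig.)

On each side the TISE gives plane waves with k = √(2m(E − V))/ℏ: k₁ = √(2·1·41.1) = 9.066, k₂ = √(2·1·31.21) = 7.901.
Matching ψ and ψ′ at x = 0 gives r = (k₁ − k₂)/(k₁ + k₂), so R = r² = 0.004721 and T = 1 − R = 0.9953.

T = 0.995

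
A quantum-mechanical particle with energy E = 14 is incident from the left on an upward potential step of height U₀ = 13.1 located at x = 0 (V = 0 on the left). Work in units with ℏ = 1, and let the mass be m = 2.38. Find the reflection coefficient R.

R = 0.355

On each side the TISE gives plane waves with k = √(2m(E − V))/ℏ: k₁ = √(2·2.38·14) = 8.163, k₂ = √(2·2.38·0.9) = 2.070.
Matching ψ and ψ′ at x = 0 gives r = (k₁ − k₂)/(k₁ + k₂), so R = r² = 0.3546 and T = 1 − R = 0.6454.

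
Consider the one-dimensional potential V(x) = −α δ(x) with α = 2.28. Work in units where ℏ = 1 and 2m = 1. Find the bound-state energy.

The bound state is ψ(x) = √κ e^{−κ|x|}. The derivative jump ψ'(0⁺) − ψ'(0⁻) = −(2mα/ℏ²)ψ(0) fixes κ = mα/ℏ² = 1.140.
Then E = −ℏ²κ²/(2m) = −mα²/(2ℏ²) = -1.300.

E = -1.30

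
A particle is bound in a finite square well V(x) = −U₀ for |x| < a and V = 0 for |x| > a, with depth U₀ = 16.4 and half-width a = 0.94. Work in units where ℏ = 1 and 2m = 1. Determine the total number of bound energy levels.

The dimensionless depth is z₀ = a√(2mU₀)/ℏ = 0.94 × √(16.40) = 3.807.
A new bound state (alternating even/odd) appears each time z₀ passes a multiple of π/2, so N = ⌊2z₀/π⌋ + 1 = ⌊2.423⌋ + 1 = 3.

N = 3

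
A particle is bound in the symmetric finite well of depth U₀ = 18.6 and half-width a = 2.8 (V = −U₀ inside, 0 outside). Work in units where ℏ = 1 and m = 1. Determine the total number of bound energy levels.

N = 11

Define the well-strength parameter z₀ = (a/ℏ)√(2mU₀) = 2.8 × √(2·1·18.6) = 17.08.
The even/odd transcendental equations gain one root per π/2 in z₀, giving N = 1 + ⌊2z₀/π⌋ = 1 + ⌊10.87⌋ = 11.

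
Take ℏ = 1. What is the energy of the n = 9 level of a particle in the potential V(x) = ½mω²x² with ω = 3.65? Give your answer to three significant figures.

The oscillator eigenvalues are E_n = ℏω(n + ½), so E_9 = 3.65 × 9.5 = 34.68.

E = 34.7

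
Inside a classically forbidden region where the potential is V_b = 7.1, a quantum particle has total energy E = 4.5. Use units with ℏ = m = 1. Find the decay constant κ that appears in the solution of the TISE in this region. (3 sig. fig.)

κ = 2.28

Since E < V_b the TISE in this region is ψ'' = κ²ψ with κ = √(2m(V_b − E))/ℏ.
κ = √(2 × 1 × 2.6) = 2.280.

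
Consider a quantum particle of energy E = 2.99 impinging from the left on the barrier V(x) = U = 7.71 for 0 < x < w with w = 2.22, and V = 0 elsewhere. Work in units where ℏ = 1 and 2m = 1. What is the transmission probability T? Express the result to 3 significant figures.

E < U: inside the barrier ψ ∝ e^{±κx} with κ = √(2m(U − E))/ℏ = 2.173.
κw = 4.823, sinh(κw) = 62.17.
Matching ψ, ψ′ at both faces gives T = [1 + U² sinh²(κw) / (4E(U − E))]⁻¹ = 1/4071 = 0.000246.

T = 0.000246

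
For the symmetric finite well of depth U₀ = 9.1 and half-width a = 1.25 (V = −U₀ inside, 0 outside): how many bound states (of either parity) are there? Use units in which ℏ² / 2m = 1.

N = 3

The dimensionless depth is z₀ = a√(2mU₀)/ℏ = 1.25 × √(9.100) = 3.771.
A new bound state (alternating even/odd) appears each time z₀ passes a multiple of π/2, so N = ⌊2z₀/π⌋ + 1 = ⌊2.401⌋ + 1 = 3.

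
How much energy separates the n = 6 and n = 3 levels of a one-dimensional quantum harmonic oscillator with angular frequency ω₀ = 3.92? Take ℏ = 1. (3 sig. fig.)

E_n = ℏω₀(n + ½), so ΔE = (6 − 3) ℏω₀ = 3 × 3.92 = 11.76.

ΔE = 11.8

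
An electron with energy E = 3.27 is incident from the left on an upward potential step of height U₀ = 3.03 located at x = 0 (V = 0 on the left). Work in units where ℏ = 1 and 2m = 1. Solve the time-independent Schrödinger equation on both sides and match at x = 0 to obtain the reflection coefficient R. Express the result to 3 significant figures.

R = 0.329

The wavenumbers are k₁ = √(2mE)/ℏ = 1.808 on the left and k₂ = √(2m(E − U₀))/ℏ = 0.4899 on the right.
Continuity of ψ and ψ′ at the step yields the reflection amplitude r = (k₁ − k₂)/(k₁ + k₂) = 0.5737; thus R = |r|² = 0.3291, T = 0.6709.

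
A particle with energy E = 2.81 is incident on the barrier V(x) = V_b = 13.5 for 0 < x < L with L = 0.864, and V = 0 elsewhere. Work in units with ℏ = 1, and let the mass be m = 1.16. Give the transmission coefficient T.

T = 0.000483

E < V_b: inside the barrier ψ ∝ e^{±κx} with κ = √(2m(V_b − E))/ℏ = 4.980.
κL = 4.303, sinh(κL) = 36.94.
Matching ψ, ψ′ at both faces gives T = [1 + V_b² sinh²(κL) / (4E(V_b − E))]⁻¹ = 1/2071 = 0.000483.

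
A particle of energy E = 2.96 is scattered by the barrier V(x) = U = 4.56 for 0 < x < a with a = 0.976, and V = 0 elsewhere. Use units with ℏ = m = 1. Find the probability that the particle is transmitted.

Since E < U the interior solution is evanescent with decay constant κ = √(2m(U − E))/ℏ = 1.789.
κa = 1.746, sinh(κa) = 2.778.
Matching ψ, ψ′ at both faces gives T = [1 + U² sinh²(κa) / (4E(U − E))]⁻¹ = 1/9.473 = 0.106.

T = 0.106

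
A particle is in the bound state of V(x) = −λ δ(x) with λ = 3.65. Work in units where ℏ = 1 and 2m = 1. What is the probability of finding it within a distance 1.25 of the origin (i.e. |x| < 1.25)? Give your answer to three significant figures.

P = 0.990

The normalised bound state is ψ = √κ e^{−κ|x|} with κ = mλ/ℏ² = 1.825.
P(|x| < d) = ∫_{−d}^{d} κ e^{−2κ|x|} dx = 1 − e^{−2κd} = 1 − e^{−4.563} = 0.9896.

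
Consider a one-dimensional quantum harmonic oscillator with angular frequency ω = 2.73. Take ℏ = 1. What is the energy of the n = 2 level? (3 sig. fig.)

The oscillator eigenvalues are E_n = ℏω(n + ½), so E_2 = 2.73 × 2.5 = 6.825.

E = 6.83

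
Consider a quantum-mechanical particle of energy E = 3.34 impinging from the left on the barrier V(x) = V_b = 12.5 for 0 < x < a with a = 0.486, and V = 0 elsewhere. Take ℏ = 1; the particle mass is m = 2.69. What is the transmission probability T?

Since E < V_b the interior solution is evanescent with decay constant κ = √(2m(V_b − E))/ℏ = 7.020.
κa = 3.412, sinh(κa) = 15.14.
The exact tunnelling result is T⁻¹ = 1 + V_b² sinh²(κa) / [4E(V_b − E)] = 293.8, so T = 0.00340.

T = 0.00340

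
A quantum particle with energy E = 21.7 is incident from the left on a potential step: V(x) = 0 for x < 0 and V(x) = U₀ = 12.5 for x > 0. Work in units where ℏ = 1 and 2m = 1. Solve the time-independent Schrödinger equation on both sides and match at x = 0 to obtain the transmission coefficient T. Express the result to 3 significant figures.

T = 0.955

On each side the TISE gives plane waves with k = √(2m(E − V))/ℏ: k₁ = √(2·½·21.7) = 4.658, k₂ = √(2·½·9.2) = 3.033.
Matching ψ and ψ′ at x = 0 gives r = (k₁ − k₂)/(k₁ + k₂), so R = r² = 0.04465 and T = 1 − R = 0.9554.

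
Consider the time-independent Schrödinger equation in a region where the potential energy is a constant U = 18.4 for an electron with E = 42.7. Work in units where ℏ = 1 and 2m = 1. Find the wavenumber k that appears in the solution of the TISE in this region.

With E > U the solution is oscillatory, ψ ∝ e^{±ikx} with k = √(2m(E − U))/ℏ.
k = √(2 × 0.5 × 24.3) = 4.930.

k = 4.93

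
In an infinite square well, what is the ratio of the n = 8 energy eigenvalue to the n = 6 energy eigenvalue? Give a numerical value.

1.77778

Since E_n ∝ n², the ratio is (8/6)² = 1.77778.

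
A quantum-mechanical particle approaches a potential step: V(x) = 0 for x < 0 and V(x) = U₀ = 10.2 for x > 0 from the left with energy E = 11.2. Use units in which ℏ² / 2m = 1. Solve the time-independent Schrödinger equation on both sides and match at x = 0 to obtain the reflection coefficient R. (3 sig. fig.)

The wavenumbers are k₁ = √(2mE)/ℏ = 3.347 on the left and k₂ = √(2m(E − U₀))/ℏ = 1.000 on the right.
Continuity of ψ and ψ′ at the step yields the reflection amplitude r = (k₁ − k₂)/(k₁ + k₂) = 0.5399; thus R = |r|² = 0.2915, T = 0.7085.

R = 0.291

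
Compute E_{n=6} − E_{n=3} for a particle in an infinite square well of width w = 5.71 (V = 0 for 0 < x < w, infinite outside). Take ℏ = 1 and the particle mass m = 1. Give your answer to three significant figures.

E_n = n²π²ℏ²/(2mw²), so ΔE = (6² − 3²) π²ℏ²/(2mw²).
ΔE = 27 × π² / (2 × 1 × 5.71²) = 4.087.

ΔE = 4.09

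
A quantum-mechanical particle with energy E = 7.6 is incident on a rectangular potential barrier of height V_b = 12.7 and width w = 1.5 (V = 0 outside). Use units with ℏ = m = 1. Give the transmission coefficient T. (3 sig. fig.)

Since E < V_b the interior solution is evanescent with decay constant κ = √(2m(V_b − E))/ℏ = 3.194.
κw = 4.791, sinh(κw) = 60.18.
The exact tunnelling result is T⁻¹ = 1 + V_b² sinh²(κw) / [4E(V_b − E)] = 3769, so T = 0.000265.

T = 0.000265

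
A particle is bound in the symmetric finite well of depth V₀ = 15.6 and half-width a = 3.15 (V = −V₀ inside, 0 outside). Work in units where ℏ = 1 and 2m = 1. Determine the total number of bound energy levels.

N = 8

The dimensionless depth is z₀ = a√(2mV₀)/ℏ = 3.15 × √(15.60) = 12.44.
A new bound state (alternating even/odd) appears each time z₀ passes a multiple of π/2, so N = ⌊2z₀/π⌋ + 1 = ⌊7.921⌋ + 1 = 8.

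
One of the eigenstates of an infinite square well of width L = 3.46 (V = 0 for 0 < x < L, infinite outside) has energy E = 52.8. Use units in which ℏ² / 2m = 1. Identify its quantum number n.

For an infinite well E_n = n²π²ℏ²/(2mL²), so n = (L/πℏ)√(2mE).
n = (3.46/π) × √(2 × 0.5 × 52.8) = 8.003 → n = 8.

n = 8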